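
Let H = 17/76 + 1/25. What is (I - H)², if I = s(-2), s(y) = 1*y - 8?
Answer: 380289001/3610000 ≈ 105.34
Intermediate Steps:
H = 501/1900 (H = 17*(1/76) + 1*(1/25) = 17/76 + 1/25 = 501/1900 ≈ 0.26368)
s(y) = -8 + y (s(y) = y - 8 = -8 + y)
I = -10 (I = -8 - 2 = -10)
(I - H)² = (-10 - 1*501/1900)² = (-10 - 501/1900)² = (-19501/1900)² = 380289001/3610000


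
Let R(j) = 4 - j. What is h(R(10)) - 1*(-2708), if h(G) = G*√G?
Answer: 2708 - 6*I*√6 ≈ 2708.0 - 14.697*I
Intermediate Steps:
h(G) = G^(3/2)
h(R(10)) - 1*(-2708) = (4 - 1*10)^(3/2) - 1*(-2708) = (4 - 10)^(3/2) + 2708 = (-6)^(3/2) + 2708 = -6*I*√6 + 2708 = 2708 - 6*I*√6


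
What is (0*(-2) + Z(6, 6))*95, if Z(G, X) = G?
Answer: 570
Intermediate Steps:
(0*(-2) + Z(6, 6))*95 = (0*(-2) + 6)*95 = (0 + 6)*95 = 6*95 = 570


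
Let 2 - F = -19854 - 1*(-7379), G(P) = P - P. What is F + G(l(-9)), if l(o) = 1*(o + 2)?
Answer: 12477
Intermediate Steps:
l(o) = 2 + o (l(o) = 1*(2 + o) = 2 + o)
G(P) = 0
F = 12477 (F = 2 - (-19854 - 1*(-7379)) = 2 - (-19854 + 7379) = 2 - 1*(-12475) = 2 + 12475 = 12477)
F + G(l(-9)) = 12477 + 0 = 12477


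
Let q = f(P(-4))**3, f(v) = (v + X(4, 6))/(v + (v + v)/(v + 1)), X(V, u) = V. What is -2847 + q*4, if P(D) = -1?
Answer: -2847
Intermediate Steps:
f(v) = (4 + v)/(v + 2*v/(1 + v)) (f(v) = (v + 4)/(v + (v + v)/(v + 1)) = (4 + v)/(v + (2*v)/(1 + v)) = (4 + v)/(v + 2*v/(1 + v)))
q = 0 (q = ((4 + (-1)**2 + 5*(-1))/((-1)*(3 - 1)))**3 = (-1*(4 + 1 - 5)/2)**3 = (-1*1/2*0)**3 = 0**3 = 0)
-2847 + q*4 = -2847 + 0*4 = -2847 + 0 = -2847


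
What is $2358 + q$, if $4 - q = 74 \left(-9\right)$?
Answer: $3028$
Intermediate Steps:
$q = 670$ ($q = 4 - 74 \left(-9\right) = 4 - -666 = 4 + 666 = 670$)
$2358 + q = 2358 + 670 = 3028$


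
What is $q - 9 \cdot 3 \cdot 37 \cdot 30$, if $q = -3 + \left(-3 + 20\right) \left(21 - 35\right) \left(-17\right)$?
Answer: $-25927$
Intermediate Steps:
$q = 4043$ ($q = -3 + 17 \left(-14\right) \left(-17\right) = -3 - -4046 = -3 + 4046 = 4043$)
$q - 9 \cdot 3 \cdot 37 \cdot 30 = 4043 - 9 \cdot 3 \cdot 37 \cdot 30 = 4043 - 27 \cdot 37 \cdot 30 = 4043 - 999 \cdot 30 = 4043 - 29970 = -25927$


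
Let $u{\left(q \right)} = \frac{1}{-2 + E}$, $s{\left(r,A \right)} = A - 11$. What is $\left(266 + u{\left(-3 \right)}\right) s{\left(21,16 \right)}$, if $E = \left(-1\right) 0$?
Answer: $\frac{2655}{2} \approx 1327.5$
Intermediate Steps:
$E = 0$
$s{\left(r,A \right)} = -11 + A$
$u{\left(q \right)} = - \frac{1}{2}$ ($u{\left(q \right)} = \frac{1}{-2 + 0} = \frac{1}{-2} = - \frac{1}{2}$)
$\left(266 + u{\left(-3 \right)}\right) s{\left(21,16 \right)} = \left(266 - \frac{1}{2}\right) \left(-11 + 16\right) = \frac{531}{2} \cdot 5 = \frac{2655}{2}$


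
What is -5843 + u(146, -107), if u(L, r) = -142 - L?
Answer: -6131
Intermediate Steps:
-5843 + u(146, -107) = -5843 + (-142 - 1*146) = -5843 + (-142 - 146) = -5843 - 288 = -6131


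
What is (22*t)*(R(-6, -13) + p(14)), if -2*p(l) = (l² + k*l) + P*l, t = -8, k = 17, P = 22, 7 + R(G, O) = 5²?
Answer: 62128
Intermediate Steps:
R(G, O) = 18 (R(G, O) = -7 + 5² = -7 + 25 = 18)
p(l) = -39*l/2 - l²/2 (p(l) = -((l² + 17*l) + 22*l)/2 = -(l² + 39*l)/2 = -39*l/2 - l²/2)
(22*t)*(R(-6, -13) + p(14)) = (22*(-8))*(18 - ½*14*(39 + 14)) = -176*(18 - ½*14*53) = -176*(18 - 371) = -176*(-353) = 62128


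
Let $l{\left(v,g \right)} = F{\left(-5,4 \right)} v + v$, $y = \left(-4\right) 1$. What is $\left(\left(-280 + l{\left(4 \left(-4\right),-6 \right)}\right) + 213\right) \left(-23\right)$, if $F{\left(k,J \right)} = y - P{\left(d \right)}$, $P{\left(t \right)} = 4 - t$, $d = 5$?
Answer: $805$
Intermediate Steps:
$y = -4$
$F{\left(k,J \right)} = -3$ ($F{\left(k,J \right)} = -4 - \left(4 - 5\right) = -4 - -1 = -4 + 1 = -3$)
$l{\left(v,g \right)} = - 2 v$ ($l{\left(v,g \right)} = - 3 v + v = - 2 v$)
$\left(\left(-280 + l{\left(4 \left(-4\right),-6 \right)}\right) + 213\right) \left(-23\right) = \left(\left(-280 - 2 \cdot 4 \left(-4\right)\right) + 213\right) \left(-23\right) = \left(\left(-280 - -32\right) + 213\right) \left(-23\right) = \left(\left(-280 + 32\right) + 213\right) \left(-23\right) = \left(-248 + 213\right) \left(-23\right) = \left(-35\right) \left(-23\right) = 805$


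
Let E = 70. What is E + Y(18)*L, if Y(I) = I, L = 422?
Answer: 7666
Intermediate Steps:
E + Y(18)*L = 70 + 18*422 = 70 + 7596 = 7666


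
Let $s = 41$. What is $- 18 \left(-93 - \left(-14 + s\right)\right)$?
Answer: $2160$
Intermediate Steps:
$- 18 \left(-93 - \left(-14 + s\right)\right) = - 18 \left(-93 + \left(14 - 41\right)\right) = - 18 \left(-93 - 27\right) = \left(-18\right) \left(-120\right) = 2160$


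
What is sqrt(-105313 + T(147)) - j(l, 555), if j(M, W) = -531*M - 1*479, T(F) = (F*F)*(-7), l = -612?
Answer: -324493 + 8*I*sqrt(4009) ≈ -3.2449e+5 + 506.53*I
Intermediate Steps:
T(F) = -7*F**2 (T(F) = F**2*(-7) = -7*F**2)
j(M, W) = -479 - 531*M (j(M, W) = -531*M - 479 = -479 - 531*M)
sqrt(-105313 + T(147)) - j(l, 555) = sqrt(-105313 - 7*147**2) - (-479 - 531*(-612)) = sqrt(-105313 - 7*21609) - (-479 + 324972) = sqrt(-105313 - 151263) - 1*324493 = sqrt(-256576) - 324493 = 8*I*sqrt(4009) - 324493 = -324493 + 8*I*sqrt(4009)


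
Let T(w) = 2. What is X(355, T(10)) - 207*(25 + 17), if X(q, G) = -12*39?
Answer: -9162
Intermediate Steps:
X(q, G) = -468
X(355, T(10)) - 207*(25 + 17) = -468 - 207*(25 + 17) = -468 - 207*42 = -468 - 1*8694 = -468 - 8694 = -9162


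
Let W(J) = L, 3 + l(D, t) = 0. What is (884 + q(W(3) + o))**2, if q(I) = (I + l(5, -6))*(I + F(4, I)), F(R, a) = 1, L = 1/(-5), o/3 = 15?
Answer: 4894541521/625 ≈ 7.8313e+6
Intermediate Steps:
o = 45 (o = 3*15 = 45)
L = -1/5 ≈ -0.20000
l(D, t) = -3 (l(D, t) = -3 + 0 = -3)
W(J) = -1/5
q(I) = (1 + I)*(-3 + I) (q(I) = (I - 3)*(I + 1) = (-3 + I)*(1 + I) = (1 + I)*(-3 + I))
(884 + q(W(3) + o))**2 = (884 + (-3 + (-1/5 + 45)**2 - 2*(-1/5 + 45)))**2 = (884 + (-3 + (224/5)**2 - 2*224/5))**2 = (884 + (-3 + 50176/25 - 448/5))**2 = (884 + 47861/25)**2 = (69961/25)**2 = 4894541521/625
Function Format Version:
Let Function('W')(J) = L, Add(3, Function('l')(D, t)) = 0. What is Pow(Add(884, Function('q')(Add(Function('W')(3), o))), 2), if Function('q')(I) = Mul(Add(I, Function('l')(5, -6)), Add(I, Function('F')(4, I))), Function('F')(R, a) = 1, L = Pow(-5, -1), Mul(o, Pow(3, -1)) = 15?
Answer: Rational(4894541521, 625) ≈ 7.8313e+6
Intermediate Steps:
o = 45 (o = Mul(3, 15) = 45)
L = Rational(-1, 5) ≈ -0.20000
Function('l')(D, t) = -3 (Function('l')(D, t) = Add(-3, 0) = -3)
Function('W')(J) = Rational(-1, 5)
Function('q')(I) = Mul(Add(1, I), Add(-3, I)) (Function('q')(I) = Mul(Add(I, -3), Add(I, 1)) = Mul(Add(-3, I), Add(1, I)) = Mul(Add(1, I), Add(-3, I)))
Pow(Add(884, Function('q')(Add(Function('W')(3), o))), 2) = Pow(Add(884, Add(-3, Pow(Add(Rational(-1, 5), 45), 2), Mul(-2, Add(Rational(-1, 5), 45)))), 2) = Pow(Add(884, Add(-3, Pow(Rational(224, 5), 2), Mul(-2, Rational(224, 5)))), 2) = Pow(Add(884, Add(-3, Rational(50176, 25), Rational(-448, 5))), 2) = Pow(Add(884, Rational(47861, 25)), 2) = Pow(Rational(69961, 25), 2) = Rational(4894541521, 625)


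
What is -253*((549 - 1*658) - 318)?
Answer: 108031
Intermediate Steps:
-253*((549 - 1*658) - 318) = -253*((549 - 658) - 318) = -253*(-109 - 318) = -253*(-427) = 108031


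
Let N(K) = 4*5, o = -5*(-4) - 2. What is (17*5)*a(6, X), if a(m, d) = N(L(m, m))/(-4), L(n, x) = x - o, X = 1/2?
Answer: -425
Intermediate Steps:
X = ½ ≈ 0.50000
o = 18 (o = 20 - 2 = 18)
L(n, x) = -18 + x (L(n, x) = x - 1*18 = x - 18 = -18 + x)
N(K) = 20
a(m, d) = -5 (a(m, d) = 20/(-4) = 20*(-¼) = -5)
(17*5)*a(6, X) = (17*5)*(-5) = 85*(-5) = -425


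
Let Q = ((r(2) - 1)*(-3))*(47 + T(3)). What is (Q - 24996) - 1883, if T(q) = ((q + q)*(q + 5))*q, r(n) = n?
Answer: -27452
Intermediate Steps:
T(q) = 2*q²*(5 + q) (T(q) = ((2*q)*(5 + q))*q = (2*q*(5 + q))*q = 2*q²*(5 + q))
Q = -573 (Q = ((2 - 1)*(-3))*(47 + 2*3²*(5 + 3)) = (1*(-3))*(47 + 2*9*8) = -3*(47 + 144) = -3*191 = -573)
(Q - 24996) - 1883 = (-573 - 24996) - 1883 = -25569 - 1883 = -27452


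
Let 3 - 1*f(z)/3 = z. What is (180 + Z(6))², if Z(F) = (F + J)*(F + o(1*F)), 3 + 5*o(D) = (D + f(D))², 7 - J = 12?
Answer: 876096/25 ≈ 35044.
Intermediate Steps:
f(z) = 9 - 3*z
J = -5 (J = 7 - 1*12 = 7 - 12 = -5)
o(D) = -⅗ + (9 - 2*D)²/5 (o(D) = -⅗ + (D + (9 - 3*D))²/5 = -⅗ + (9 - 2*D)²/5)
Z(F) = (-5 + F)*(-⅗ + F + (-9 + 2*F)²/5) (Z(F) = (F - 5)*(F + (-⅗ + (-9 + 2*(1*F))²/5)) = (-5 + F)*(F + (-⅗ + (-9 + 2*F)²/5)) = (-5 + F)*(-⅗ + F + (-9 + 2*F)²/5))
(180 + Z(6))² = (180 + (-78 - 51/5*6² + (⅘)*6³ + (233/5)*6))² = (180 + (-78 - 51/5*36 + (⅘)*216 + 1398/5))² = (180 + (-78 - 1836/5 + 864/5 + 1398/5))² = (180 + 36/5)² = (936/5)² = 876096/25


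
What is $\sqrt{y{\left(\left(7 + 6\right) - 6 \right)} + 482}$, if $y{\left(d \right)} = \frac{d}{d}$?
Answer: $\sqrt{483} \approx 21.977$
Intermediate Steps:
$y{\left(d \right)} = 1$
$\sqrt{y{\left(\left(7 + 6\right) - 6 \right)} + 482} = \sqrt{1 + 482} = \sqrt{483}$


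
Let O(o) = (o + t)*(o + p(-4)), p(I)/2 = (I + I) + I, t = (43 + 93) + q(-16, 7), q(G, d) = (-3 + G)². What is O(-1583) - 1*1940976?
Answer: -195774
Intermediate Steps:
t = 497 (t = (43 + 93) + (-3 - 16)² = 136 + (-19)² = 136 + 361 = 497)
p(I) = 6*I (p(I) = 2*((I + I) + I) = 2*(2*I + I) = 2*(3*I) = 6*I)
O(o) = (-24 + o)*(497 + o) (O(o) = (o + 497)*(o + 6*(-4)) = (497 + o)*(o - 24) = (497 + o)*(-24 + o) = (-24 + o)*(497 + o))
O(-1583) - 1*1940976 = (-11928 + (-1583)² + 473*(-1583)) - 1*1940976 = (-11928 + 2505889 - 748759) - 1940976 = 1745202 - 1940976 = -195774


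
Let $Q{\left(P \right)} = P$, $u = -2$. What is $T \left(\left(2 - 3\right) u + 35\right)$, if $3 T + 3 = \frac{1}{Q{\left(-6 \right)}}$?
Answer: $- \frac{703}{18} \approx -39.056$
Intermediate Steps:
$T = - \frac{19}{18}$ ($T = -1 + \frac{1}{3 \left(-6\right)} = -1 + \frac{1}{3} \left(- \frac{1}{6}\right) = -1 - \frac{1}{18} = - \frac{19}{18} \approx -1.0556$)
$T \left(\left(2 - 3\right) u + 35\right) = - \frac{19 \left(\left(2 - 3\right) \left(-2\right) + 35\right)}{18} = - \frac{19 \left(\left(-1\right) \left(-2\right) + 35\right)}{18} = - \frac{19 \left(2 + 35\right)}{18} = \left(- \frac{19}{18}\right) 37 = - \frac{703}{18}$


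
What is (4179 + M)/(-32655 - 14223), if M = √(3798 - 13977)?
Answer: -1393/15626 - I*√1131/15626 ≈ -0.089146 - 0.0021522*I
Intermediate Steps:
M = 3*I*√1131 (M = √(-10179) = 3*I*√1131 ≈ 100.89*I)
(4179 + M)/(-32655 - 14223) = (4179 + 3*I*√1131)/(-32655 - 14223) = (4179 + 3*I*√1131)/(-46878) = (4179 + 3*I*√1131)*(-1/46878) = -1393/15626 - I*√1131/15626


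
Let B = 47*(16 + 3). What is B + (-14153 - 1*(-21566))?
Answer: 8306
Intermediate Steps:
B = 893 (B = 47*19 = 893)
B + (-14153 - 1*(-21566)) = 893 + (-14153 - 1*(-21566)) = 893 + (-14153 + 21566) = 893 + 7413 = 8306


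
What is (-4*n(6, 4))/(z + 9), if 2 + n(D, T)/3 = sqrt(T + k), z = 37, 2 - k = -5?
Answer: 12/23 - 6*sqrt(11)/23 ≈ -0.34347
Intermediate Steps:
k = 7 (k = 2 - 1*(-5) = 2 + 5 = 7)
n(D, T) = -6 + 3*sqrt(7 + T) (n(D, T) = -6 + 3*sqrt(T + 7) = -6 + 3*sqrt(7 + T))
(-4*n(6, 4))/(z + 9) = (-4*(-6 + 3*sqrt(7 + 4)))/(37 + 9) = -4*(-6 + 3*sqrt(11))/46 = (24 - 12*sqrt(11))*(1/46) = 12/23 - 6*sqrt(11)/23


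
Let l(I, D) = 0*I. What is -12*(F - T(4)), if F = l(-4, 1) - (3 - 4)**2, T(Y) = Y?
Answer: 60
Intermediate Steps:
l(I, D) = 0
F = -1 (F = 0 - (3 - 4)**2 = 0 - 1*(-1)**2 = 0 - 1*1 = 0 - 1 = -1)
-12*(F - T(4)) = -12*(-1 - 1*4) = -12*(-1 - 4) = -12*(-5) = 60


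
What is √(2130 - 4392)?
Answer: I*√2262 ≈ 47.56*I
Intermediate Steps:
√(2130 - 4392) = √(-2262) = I*√2262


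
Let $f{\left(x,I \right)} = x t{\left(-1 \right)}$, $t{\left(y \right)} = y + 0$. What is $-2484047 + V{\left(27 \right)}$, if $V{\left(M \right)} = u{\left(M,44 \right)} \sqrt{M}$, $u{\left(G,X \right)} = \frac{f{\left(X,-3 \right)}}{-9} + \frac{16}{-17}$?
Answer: $-2484047 + \frac{604 \sqrt{3}}{51} \approx -2.484 \cdot 10^{6}$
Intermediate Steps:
$t{\left(y \right)} = y$
$f{\left(x,I \right)} = - x$ ($f{\left(x,I \right)} = x \left(-1\right) = - x$)
$u{\left(G,X \right)} = - \frac{16}{17} + \frac{X}{9}$ ($u{\left(G,X \right)} = \frac{\left(-1\right) X}{-9} + \frac{16}{-17} = - X \left(- \frac{1}{9}\right) + 16 \left(- \frac{1}{17}\right) = \frac{X}{9} - \frac{16}{17} = - \frac{16}{17} + \frac{X}{9}$)
$V{\left(M \right)} = \frac{604 \sqrt{M}}{153}$ ($V{\left(M \right)} = \left(- \frac{16}{17} + \frac{1}{9} \cdot 44\right) \sqrt{M} = \left(- \frac{16}{17} + \frac{44}{9}\right) \sqrt{M} = \frac{604 \sqrt{M}}{153}$)
$-2484047 + V{\left(27 \right)} = -2484047 + \frac{604 \sqrt{27}}{153} = -2484047 + \frac{604 \cdot 3 \sqrt{3}}{153} = -2484047 + \frac{604 \sqrt{3}}{51}$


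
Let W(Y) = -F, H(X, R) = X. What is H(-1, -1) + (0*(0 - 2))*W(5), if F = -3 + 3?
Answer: -1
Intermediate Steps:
F = 0
W(Y) = 0 (W(Y) = -1*0 = 0)
H(-1, -1) + (0*(0 - 2))*W(5) = -1 + (0*(0 - 2))*0 = -1 + (0*(-2))*0 = -1 + 0*0 = -1 + 0 = -1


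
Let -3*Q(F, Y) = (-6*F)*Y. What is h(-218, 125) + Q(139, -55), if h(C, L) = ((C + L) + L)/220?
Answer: -840942/55 ≈ -15290.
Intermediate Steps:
Q(F, Y) = 2*F*Y (Q(F, Y) = -(-6*F)*Y/3 = -(-2)*F*Y = 2*F*Y)
h(C, L) = L/110 + C/220 (h(C, L) = (C + 2*L)*(1/220) = L/110 + C/220)
h(-218, 125) + Q(139, -55) = ((1/110)*125 + (1/220)*(-218)) + 2*139*(-55) = (25/22 - 109/110) - 15290 = 8/55 - 15290 = -840942/55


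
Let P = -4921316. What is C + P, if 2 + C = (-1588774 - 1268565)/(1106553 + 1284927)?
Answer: -11769236427979/2391480 ≈ -4.9213e+6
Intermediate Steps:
C = -7640299/2391480 (C = -2 + (-1588774 - 1268565)/(1106553 + 1284927) = -2 - 2857339/2391480 = -7640299/2391480 ≈ -3.1948)
C + P = -7640299/2391480 - 4921316 = -11769236427979/2391480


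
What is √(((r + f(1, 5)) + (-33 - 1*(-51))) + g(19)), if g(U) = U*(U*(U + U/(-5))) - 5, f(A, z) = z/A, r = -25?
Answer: √137005/5 ≈ 74.028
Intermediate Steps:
g(U) = -5 + 4*U³/5 (g(U) = U*(U*(U + U*(-⅕))) - 5 = U*(U*(U - U/5)) - 5 = U*(U*(4*U/5)) - 5 = U*(4*U²/5) - 5 = 4*U³/5 - 5 = -5 + 4*U³/5)
√(((r + f(1, 5)) + (-33 - 1*(-51))) + g(19)) = √(((-25 + 5/1) + (-33 - 1*(-51))) + (-5 + (⅘)*19³)) = √(((-25 + 5*1) + (-33 + 51)) + (-5 + (⅘)*6859)) = √(((-25 + 5) + 18) + (-5 + 27436/5)) = √((-20 + 18) + 27411/5) = √(-2 + 27411/5) = √(27401/5) = √137005/5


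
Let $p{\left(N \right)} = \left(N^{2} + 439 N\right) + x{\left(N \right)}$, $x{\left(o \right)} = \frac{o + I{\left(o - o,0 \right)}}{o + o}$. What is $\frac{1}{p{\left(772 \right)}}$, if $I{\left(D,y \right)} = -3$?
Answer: $\frac{1544}{1443474017} \approx 1.0696 \cdot 10^{-6}$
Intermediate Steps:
$x{\left(o \right)} = \frac{-3 + o}{2 o}$ ($x{\left(o \right)} = \frac{o - 3}{o + o} = \frac{-3 + o}{2 o}$)
$p{\left(N \right)} = N^{2} + 439 N + \frac{-3 + N}{2 N}$ ($p{\left(N \right)} = \left(N^{2} + 439 N\right) + \frac{-3 + N}{2 N} = N^{2} + 439 N + \frac{-3 + N}{2 N}$)
$\frac{1}{p{\left(772 \right)}} = \frac{1}{\frac{1}{2} \cdot \frac{1}{772} \left(-3 + 772 + 2 \cdot 772^{2} \left(439 + 772\right)\right)} = \frac{1}{\frac{1}{2} \cdot \frac{1}{772} \left(-3 + 772 + 2 \cdot 595984 \cdot 1211\right)} = \frac{1}{\frac{1}{2} \cdot \frac{1}{772} \left(-3 + 772 + 1443473248\right)} = \frac{1}{\frac{1}{2} \cdot \frac{1}{772} \cdot 1443474017} = \frac{1}{\frac{1443474017}{1544}} = \frac{1544}{1443474017}$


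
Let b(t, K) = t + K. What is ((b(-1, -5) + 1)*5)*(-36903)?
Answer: 922575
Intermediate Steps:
b(t, K) = K + t
((b(-1, -5) + 1)*5)*(-36903) = (((-5 - 1) + 1)*5)*(-36903) = ((-6 + 1)*5)*(-36903) = -5*5*(-36903) = -25*(-36903) = 922575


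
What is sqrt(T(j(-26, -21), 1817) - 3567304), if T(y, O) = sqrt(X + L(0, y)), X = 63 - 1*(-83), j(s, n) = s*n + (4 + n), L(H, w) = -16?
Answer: sqrt(-3567304 + sqrt(130)) ≈ 1888.7*I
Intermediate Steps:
j(s, n) = 4 + n + n*s (j(s, n) = n*s + (4 + n) = 4 + n + n*s)
X = 146 (X = 63 + 83 = 146)
T(y, O) = sqrt(130) (T(y, O) = sqrt(146 - 16) = sqrt(130))
sqrt(T(j(-26, -21), 1817) - 3567304) = sqrt(sqrt(130) - 3567304) = sqrt(-3567304 + sqrt(130))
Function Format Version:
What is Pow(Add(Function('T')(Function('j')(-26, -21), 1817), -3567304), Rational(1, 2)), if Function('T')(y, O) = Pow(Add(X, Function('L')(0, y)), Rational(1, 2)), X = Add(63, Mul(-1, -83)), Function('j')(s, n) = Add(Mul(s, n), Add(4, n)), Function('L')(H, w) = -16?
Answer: Pow(Add(-3567304, Pow(130, Rational(1, 2))), Rational(1, 2)) ≈ Mul(1888.7, I)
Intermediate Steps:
Function('j')(s, n) = Add(4, n, Mul(n, s)) (Function('j')(s, n) = Add(Mul(n, s), Add(4, n)) = Add(4, n, Mul(n, s)))
X = 146 (X = Add(63, 83) = 146)
Function('T')(y, O) = Pow(130, Rational(1, 2)) (Function('T')(y, O) = Pow(Add(146, -16), Rational(1, 2)) = Pow(130, Rational(1, 2)))
Pow(Add(Function('T')(Function('j')(-26, -21), 1817), -3567304), Rational(1, 2)) = Pow(Add(Pow(130, Rational(1, 2)), -3567304), Rational(1, 2)) = Pow(Add(-3567304, Pow(130, Rational(1, 2))), Rational(1, 2))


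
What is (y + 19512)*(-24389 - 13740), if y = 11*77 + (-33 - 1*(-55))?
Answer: -777107149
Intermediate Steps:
y = 869 (y = 847 + (-33 + 55) = 847 + 22 = 869)
(y + 19512)*(-24389 - 13740) = (869 + 19512)*(-24389 - 13740) = 20381*(-38129) = -777107149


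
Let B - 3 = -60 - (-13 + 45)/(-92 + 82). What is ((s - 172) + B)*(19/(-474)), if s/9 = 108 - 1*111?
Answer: 152/15 ≈ 10.133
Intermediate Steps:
s = -27 (s = 9*(108 - 1*111) = 9*(108 - 111) = 9*(-3) = -27)
B = -269/5 (B = 3 + (-60 - (-13 + 45)/(-92 + 82)) = 3 + (-60 - 32/(-10)) = 3 + (-60 - 32*(-1)/10) = 3 + (-60 - 1*(-16/5)) = 3 + (-60 + 16/5) = 3 - 284/5 = -269/5 ≈ -53.800)
((s - 172) + B)*(19/(-474)) = ((-27 - 172) - 269/5)*(19/(-474)) = (-199 - 269/5)*(19*(-1/474)) = -1264/5*(-19/474) = 152/15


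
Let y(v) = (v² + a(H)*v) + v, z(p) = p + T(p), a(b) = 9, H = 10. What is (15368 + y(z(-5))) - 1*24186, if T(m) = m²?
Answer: -8218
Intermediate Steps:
z(p) = p + p²
y(v) = v² + 10*v (y(v) = (v² + 9*v) + v = v² + 10*v)
(15368 + y(z(-5))) - 1*24186 = (15368 + (-5*(1 - 5))*(10 - 5*(1 - 5))) - 1*24186 = (15368 + (-5*(-4))*(10 - 5*(-4))) - 24186 = (15368 + 20*(10 + 20)) - 24186 = (15368 + 20*30) - 24186 = (15368 + 600) - 24186 = 15968 - 24186 = -8218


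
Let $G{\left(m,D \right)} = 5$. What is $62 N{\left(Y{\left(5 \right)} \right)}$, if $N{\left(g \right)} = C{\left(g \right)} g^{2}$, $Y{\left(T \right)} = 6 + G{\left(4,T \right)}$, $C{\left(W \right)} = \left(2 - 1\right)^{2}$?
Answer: $7502$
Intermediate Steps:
$C{\left(W \right)} = 1$ ($C{\left(W \right)} = 1^{2} = 1$)
$Y{\left(T \right)} = 11$ ($Y{\left(T \right)} = 6 + 5 = 11$)
$N{\left(g \right)} = g^{2}$ ($N{\left(g \right)} = 1 g^{2} = g^{2}$)
$62 N{\left(Y{\left(5 \right)} \right)} = 62 \cdot 11^{2} = 62 \cdot 121 = 7502$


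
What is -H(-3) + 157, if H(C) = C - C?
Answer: 157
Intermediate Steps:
H(C) = 0
-H(-3) + 157 = -1*0 + 157 = 0 + 157 = 157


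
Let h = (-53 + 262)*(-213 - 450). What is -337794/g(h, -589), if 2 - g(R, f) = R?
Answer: -337794/138569 ≈ -2.4377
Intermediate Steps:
h = -138567 (h = 209*(-663) = -138567)
g(R, f) = 2 - R
-337794/g(h, -589) = -337794/(2 - 1*(-138567)) = -337794/(2 + 138567) = -337794/138569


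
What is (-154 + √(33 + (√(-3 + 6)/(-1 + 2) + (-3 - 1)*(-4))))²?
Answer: (154 - √(49 + √3))² ≈ 21573.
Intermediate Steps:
(-154 + √(33 + (√(-3 + 6)/(-1 + 2) + (-3 - 1)*(-4))))² = (-154 + √(33 + (√3/1 - 4*(-4))))² = (-154 + √(33 + (1*√3 + 16)))² = (-154 + √(33 + (√3 + 16)))² = (-154 + √(33 + (16 + √3)))² = (-154 + √(49 + √3))²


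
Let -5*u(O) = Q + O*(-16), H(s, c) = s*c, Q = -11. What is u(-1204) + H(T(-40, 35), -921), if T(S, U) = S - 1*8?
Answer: 201787/5 ≈ 40357.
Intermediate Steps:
T(S, U) = -8 + S (T(S, U) = S - 8 = -8 + S)
H(s, c) = c*s
u(O) = 11/5 + 16*O/5 (u(O) = -(-11 + O*(-16))/5 = -(-11 - 16*O)/5 = 11/5 + 16*O/5)
u(-1204) + H(T(-40, 35), -921) = (11/5 + (16/5)*(-1204)) - 921*(-8 - 40) = (11/5 - 19264/5) - 921*(-48) = -19253/5 + 44208 = 201787/5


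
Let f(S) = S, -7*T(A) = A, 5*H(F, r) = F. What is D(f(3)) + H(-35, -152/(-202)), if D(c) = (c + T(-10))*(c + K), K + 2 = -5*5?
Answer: -793/7 ≈ -113.29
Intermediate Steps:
H(F, r) = F/5
K = -27 (K = -2 - 5*5 = -2 - 25 = -27)
T(A) = -A/7
D(c) = (-27 + c)*(10/7 + c) (D(c) = (c - ⅐*(-10))*(c - 27) = (c + 10/7)*(-27 + c) = (10/7 + c)*(-27 + c) = (-27 + c)*(10/7 + c))
D(f(3)) + H(-35, -152/(-202)) = (-270/7 + 3² - 179/7*3) + (⅕)*(-35) = (-270/7 + 9 - 537/7) - 7 = -744/7 - 7 = -793/7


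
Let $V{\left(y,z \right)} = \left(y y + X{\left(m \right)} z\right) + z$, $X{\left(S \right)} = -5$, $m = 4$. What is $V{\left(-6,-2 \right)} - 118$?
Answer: $-74$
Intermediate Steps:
$V{\left(y,z \right)} = y^{2} - 4 z$ ($V{\left(y,z \right)} = \left(y y - 5 z\right) + z = \left(y^{2} - 5 z\right) + z = y^{2} - 4 z$)
$V{\left(-6,-2 \right)} - 118 = \left(\left(-6\right)^{2} - -8\right) - 118 = \left(36 + 8\right) - 118 = 44 - 118 = -74$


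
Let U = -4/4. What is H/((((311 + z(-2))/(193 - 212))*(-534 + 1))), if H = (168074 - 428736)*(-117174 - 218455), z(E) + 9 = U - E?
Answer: 1662228801562/161499 ≈ 1.0292e+7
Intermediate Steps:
U = -1 (U = -4*¼ = -1)
z(E) = -10 - E (z(E) = -9 + (-1 - E) = -10 - E)
H = 87485726398 (H = -260662*(-335629) = 87485726398)
H/((((311 + z(-2))/(193 - 212))*(-534 + 1))) = 87485726398/((((311 + (-10 - 1*(-2)))/(193 - 212))*(-534 + 1))) = 87485726398/((((311 + (-10 + 2))/(-19))*(-533))) = 87485726398/((((311 - 8)*(-1/19))*(-533))) = 87485726398/(((303*(-1/19))*(-533))) = 87485726398/((-303/19*(-533))) = 87485726398/(161499/19) = 87485726398*(19/161499) = 1662228801562/161499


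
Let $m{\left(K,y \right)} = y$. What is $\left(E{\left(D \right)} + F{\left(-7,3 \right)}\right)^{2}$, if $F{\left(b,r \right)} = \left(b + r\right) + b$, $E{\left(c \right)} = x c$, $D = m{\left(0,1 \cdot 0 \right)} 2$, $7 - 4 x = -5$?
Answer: $121$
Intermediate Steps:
$x = 3$ ($x = \frac{7}{4} - - \frac{5}{4} = \frac{7}{4} + \frac{5}{4} = 3$)
$D = 0$ ($D = 1 \cdot 0 \cdot 2 = 0 \cdot 2 = 0$)
$E{\left(c \right)} = 3 c$
$F{\left(b,r \right)} = r + 2 b$
$\left(E{\left(D \right)} + F{\left(-7,3 \right)}\right)^{2} = \left(3 \cdot 0 + \left(3 + 2 \left(-7\right)\right)\right)^{2} = \left(0 + \left(3 - 14\right)\right)^{2} = \left(0 - 11\right)^{2} = \left(-11\right)^{2} = 121$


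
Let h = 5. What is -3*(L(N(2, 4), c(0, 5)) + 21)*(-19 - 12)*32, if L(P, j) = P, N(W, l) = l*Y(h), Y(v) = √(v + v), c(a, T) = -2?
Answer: 62496 + 11904*√10 ≈ 1.0014e+5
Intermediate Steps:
Y(v) = √2*√v (Y(v) = √(2*v) = √2*√v)
N(W, l) = l*√10 (N(W, l) = l*(√2*√5) = l*√10)
-3*(L(N(2, 4), c(0, 5)) + 21)*(-19 - 12)*32 = -3*(4*√10 + 21)*(-19 - 12)*32 = -3*(21 + 4*√10)*(-31)*32 = -3*(-651 - 124*√10)*32 = (1953 + 372*√10)*32 = 62496 + 11904*√10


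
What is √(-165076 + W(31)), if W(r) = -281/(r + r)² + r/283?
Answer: I*√50820635442413/17546 ≈ 406.3*I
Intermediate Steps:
W(r) = -281/(4*r²) + r/283 (W(r) = -281*1/(4*r²) + r*(1/283) = -281*1/(4*r²) + r/283 = -281/(4*r²) + r/283)
√(-165076 + W(31)) = √(-165076 + (-281/4/31² + (1/283)*31)) = √(-165076 + (-281/4*1/961 + 31/283)) = √(-165076 + (-281/3844 + 31/283)) = √(-165076 + 39641/1087852) = √(-179578217111/1087852) = I*√50820635442413/17546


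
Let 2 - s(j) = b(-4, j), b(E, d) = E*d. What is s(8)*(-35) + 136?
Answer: -1054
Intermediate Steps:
s(j) = 2 + 4*j (s(j) = 2 - (-4)*j = 2 + 4*j)
s(8)*(-35) + 136 = (2 + 4*8)*(-35) + 136 = (2 + 32)*(-35) + 136 = 34*(-35) + 136 = -1190 + 136 = -1054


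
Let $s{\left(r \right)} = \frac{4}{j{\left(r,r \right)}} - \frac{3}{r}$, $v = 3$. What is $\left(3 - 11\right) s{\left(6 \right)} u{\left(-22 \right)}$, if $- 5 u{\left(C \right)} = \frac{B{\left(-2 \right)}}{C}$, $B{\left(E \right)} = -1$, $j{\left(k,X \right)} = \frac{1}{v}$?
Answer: $\frac{46}{55} \approx 0.83636$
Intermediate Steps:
$j{\left(k,X \right)} = \frac{1}{3}$
$s{\left(r \right)} = 12 - \frac{3}{r}$ ($s{\left(r \right)} = 4 \frac{1}{\frac{1}{3}} - \frac{3}{r} = 4 \cdot 3 - \frac{3}{r} = 12 - \frac{3}{r}$)
$u{\left(C \right)} = \frac{1}{5 C}$ ($u{\left(C \right)} = - \frac{\left(-1\right) \frac{1}{C}}{5} = \frac{1}{5 C}$)
$\left(3 - 11\right) s{\left(6 \right)} u{\left(-22 \right)} = \left(3 - 11\right) \left(12 - \frac{3}{6}\right) \frac{1}{5 \left(-22\right)} = - 8 \left(12 - \frac{1}{2}\right) \frac{1}{5} \left(- \frac{1}{22}\right) = - 8 \left(12 - \frac{1}{2}\right) \left(- \frac{1}{110}\right) = \left(-8\right) \frac{23}{2} \left(- \frac{1}{110}\right) = \left(-92\right) \left(- \frac{1}{110}\right) = \frac{46}{55}$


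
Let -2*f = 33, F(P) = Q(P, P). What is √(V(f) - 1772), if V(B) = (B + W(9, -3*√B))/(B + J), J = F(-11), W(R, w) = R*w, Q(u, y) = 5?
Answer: √(-936629 + 621*I*√66)/23 ≈ 0.11332 + 42.078*I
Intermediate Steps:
F(P) = 5
f = -33/2 (f = -½*33 = -33/2 ≈ -16.500)
J = 5
V(B) = (B - 27*√B)/(5 + B) (V(B) = (B + 9*(-3*√B))/(B + 5) = (B - 27*√B)/(5 + B))
√(V(f) - 1772) = √((-33/2 - 27*I*√66/2)/(5 - 33/2) - 1772) = √((-33/2 - 27*I*√66/2)/(-23/2) - 1772) = √(-2*(-33/2 - 27*I*√66/2)/23 - 1772) = √((33/23 + 27*I*√66/23) - 1772) = √(-40723/23 + 27*I*√66/23)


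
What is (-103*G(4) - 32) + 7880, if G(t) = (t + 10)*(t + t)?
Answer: -3688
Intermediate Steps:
G(t) = 2*t*(10 + t) (G(t) = (10 + t)*(2*t) = 2*t*(10 + t))
(-103*G(4) - 32) + 7880 = (-206*4*(10 + 4) - 32) + 7880 = (-206*4*14 - 32) + 7880 = (-103*112 - 32) + 7880 = (-11536 - 32) + 7880 = -11568 + 7880 = -3688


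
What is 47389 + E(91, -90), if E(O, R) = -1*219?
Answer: 47170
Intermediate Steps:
E(O, R) = -219
47389 + E(91, -90) = 47389 - 219 = 47170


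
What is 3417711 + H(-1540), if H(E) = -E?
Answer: 3419251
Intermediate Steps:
3417711 + H(-1540) = 3417711 - 1*(-1540) = 3417711 + 1540 = 3419251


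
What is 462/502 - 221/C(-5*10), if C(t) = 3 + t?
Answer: 66328/11797 ≈ 5.6224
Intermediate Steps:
462/502 - 221/C(-5*10) = 462/502 - 221/(3 - 5*10) = 462*(1/502) - 221/(3 - 50) = 231/251 - 221/(-47) = 231/251 - 221*(-1/47) = 231/251 + 221/47 = 66328/11797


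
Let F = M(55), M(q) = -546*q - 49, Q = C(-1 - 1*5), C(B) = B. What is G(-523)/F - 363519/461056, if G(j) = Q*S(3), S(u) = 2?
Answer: -10928755329/13868103424 ≈ -0.78805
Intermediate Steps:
Q = -6 (Q = -1 - 1*5 = -1 - 5 = -6)
M(q) = -49 - 546*q
F = -30079 (F = -49 - 546*55 = -49 - 30030 = -30079)
G(j) = -12 (G(j) = -6*2 = -12)
G(-523)/F - 363519/461056 = -12/(-30079) - 363519/461056 = -12*(-1/30079) - 363519*1/461056 = 12/30079 - 363519/461056 = -10928755329/13868103424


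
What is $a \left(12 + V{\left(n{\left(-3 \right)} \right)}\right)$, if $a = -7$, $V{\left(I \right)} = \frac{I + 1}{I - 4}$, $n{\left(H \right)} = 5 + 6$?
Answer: $-96$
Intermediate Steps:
$n{\left(H \right)} = 11$
$V{\left(I \right)} = \frac{1 + I}{-4 + I}$
$a \left(12 + V{\left(n{\left(-3 \right)} \right)}\right) = - 7 \left(12 + \frac{1 + 11}{-4 + 11}\right) = - 7 \left(12 + \frac{1}{7} \cdot 12\right) = - 7 \left(12 + \frac{12}{7}\right) = \left(-7\right) \frac{96}{7} = -96$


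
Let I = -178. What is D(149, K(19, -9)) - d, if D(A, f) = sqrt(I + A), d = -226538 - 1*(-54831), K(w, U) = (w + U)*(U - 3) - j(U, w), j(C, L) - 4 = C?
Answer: 171707 + I*sqrt(29) ≈ 1.7171e+5 + 5.3852*I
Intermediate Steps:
j(C, L) = 4 + C
K(w, U) = -4 - U + (-3 + U)*(U + w) (K(w, U) = (w + U)*(U - 3) - (4 + U) = (U + w)*(-3 + U) + (-4 - U) = (-3 + U)*(U + w) + (-4 - U) = -4 - U + (-3 + U)*(U + w))
d = -171707 (d = -226538 + 54831 = -171707)
D(A, f) = sqrt(-178 + A)
D(149, K(19, -9)) - d = sqrt(-178 + 149) - 1*(-171707) = sqrt(-29) + 171707 = I*sqrt(29) + 171707 = 171707 + I*sqrt(29)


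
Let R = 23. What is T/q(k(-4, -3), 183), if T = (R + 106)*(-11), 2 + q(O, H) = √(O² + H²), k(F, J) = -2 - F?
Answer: 1419/(2 - √33493) ≈ -7.8393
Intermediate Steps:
q(O, H) = -2 + √(H² + O²) (q(O, H) = -2 + √(O² + H²) = -2 + √(H² + O²))
T = -1419 (T = (23 + 106)*(-11) = 129*(-11) = -1419)
T/q(k(-4, -3), 183) = -1419/(-2 + √(183² + (-2 - 1*(-4))²)) = -1419/(-2 + √(33489 + (-2 + 4)²)) = -1419/(-2 + √(33489 + 2²)) = -1419/(-2 + √(33489 + 4)) = -1419/(-2 + √33493)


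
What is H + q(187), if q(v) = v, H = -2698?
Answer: -2511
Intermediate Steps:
H + q(187) = -2698 + 187 = -2511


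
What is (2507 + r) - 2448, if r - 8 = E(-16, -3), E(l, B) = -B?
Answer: 70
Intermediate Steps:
r = 11 (r = 8 - 1*(-3) = 8 + 3 = 11)
(2507 + r) - 2448 = (2507 + 11) - 2448 = 2518 - 2448 = 70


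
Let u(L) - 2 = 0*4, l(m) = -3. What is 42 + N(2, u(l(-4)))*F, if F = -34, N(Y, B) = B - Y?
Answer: 42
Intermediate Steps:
u(L) = 2 (u(L) = 2 + 0*4 = 2 + 0 = 2)
42 + N(2, u(l(-4)))*F = 42 + (2 - 1*2)*(-34) = 42 + (2 - 2)*(-34) = 42 + 0*(-34) = 42 + 0 = 42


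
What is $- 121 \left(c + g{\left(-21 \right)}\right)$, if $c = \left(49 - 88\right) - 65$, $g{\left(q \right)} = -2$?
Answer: $12826$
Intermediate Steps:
$c = -104$ ($c = -39 - 65 = -104$)
$- 121 \left(c + g{\left(-21 \right)}\right) = - 121 \left(-104 - 2\right) = \left(-121\right) \left(-106\right) = 12826$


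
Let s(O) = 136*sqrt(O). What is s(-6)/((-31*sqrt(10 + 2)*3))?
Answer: -68*I*sqrt(2)/93 ≈ -1.034*I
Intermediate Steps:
s(-6)/((-31*sqrt(10 + 2)*3)) = (136*sqrt(-6))/((-31*sqrt(10 + 2)*3)) = (136*(I*sqrt(6)))/((-62*sqrt(3)*3)) = (136*I*sqrt(6))/((-62*sqrt(3)*3)) = (136*I*sqrt(6))/((-186*sqrt(3))) = (136*I*sqrt(6))*(-sqrt(3)/558) = -68*I*sqrt(2)/93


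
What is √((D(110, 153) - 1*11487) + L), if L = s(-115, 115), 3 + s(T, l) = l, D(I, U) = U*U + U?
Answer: √12187 ≈ 110.39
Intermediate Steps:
D(I, U) = U + U² (D(I, U) = U² + U = U + U²)
s(T, l) = -3 + l
L = 112 (L = -3 + 115 = 112)
√((D(110, 153) - 1*11487) + L) = √((153*(1 + 153) - 1*11487) + 112) = √((153*154 - 11487) + 112) = √((23562 - 11487) + 112) = √(12075 + 112) = √12187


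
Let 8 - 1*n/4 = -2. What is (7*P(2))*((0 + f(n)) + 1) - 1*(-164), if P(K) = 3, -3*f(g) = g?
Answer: -95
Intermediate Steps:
n = 40 (n = 32 - 4*(-2) = 32 + 8 = 40)
f(g) = -g/3
(7*P(2))*((0 + f(n)) + 1) - 1*(-164) = (7*3)*((0 - ⅓*40) + 1) - 1*(-164) = 21*((0 - 40/3) + 1) + 164 = 21*(-40/3 + 1) + 164 = 21*(-37/3) + 164 = -259 + 164 = -95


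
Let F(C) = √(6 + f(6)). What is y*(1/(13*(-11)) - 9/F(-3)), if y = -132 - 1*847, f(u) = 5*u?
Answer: 38359/26 ≈ 1475.3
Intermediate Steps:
F(C) = 6 (F(C) = √(6 + 5*6) = √(6 + 30) = √36 = 6)
y = -979 (y = -132 - 847 = -979)
y*(1/(13*(-11)) - 9/F(-3)) = -979*(1/(13*(-11)) - 9/6) = -979*((1/13)*(-1/11) - 9*⅙) = -979*(-1/143 - 3/2) = -979*(-431/286) = 38359/26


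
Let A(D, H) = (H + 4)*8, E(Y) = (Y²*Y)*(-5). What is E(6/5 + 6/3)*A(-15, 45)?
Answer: -1605632/25 ≈ -64225.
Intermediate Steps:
E(Y) = -5*Y³ (E(Y) = Y³*(-5) = -5*Y³)
A(D, H) = 32 + 8*H (A(D, H) = (4 + H)*8 = 32 + 8*H)
E(6/5 + 6/3)*A(-15, 45) = (-5*(6/5 + 6/3)³)*(32 + 8*45) = (-5*(6*(⅕) + 6*(⅓))³)*(32 + 360) = -5*(6/5 + 2)³*392 = -5*(16/5)³*392 = -5*4096/125*392 = -4096/25*392 = -1605632/25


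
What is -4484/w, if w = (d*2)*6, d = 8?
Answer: -1121/24 ≈ -46.708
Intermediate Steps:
w = 96 (w = (8*2)*6 = 16*6 = 96)
-4484/w = -4484/96 = -4484*1/96 = -1121/24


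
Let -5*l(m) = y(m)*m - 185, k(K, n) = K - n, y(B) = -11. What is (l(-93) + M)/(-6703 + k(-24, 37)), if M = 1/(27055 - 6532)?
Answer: 17198269/694087860 ≈ 0.024778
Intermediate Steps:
l(m) = 37 + 11*m/5 (l(m) = -(-11*m - 185)/5 = -(-185 - 11*m)/5 = 37 + 11*m/5)
M = 1/20523 ≈ 4.8726e-5
(l(-93) + M)/(-6703 + k(-24, 37)) = ((37 + (11/5)*(-93)) + 1/20523)/(-6703 + (-24 - 1*37)) = ((37 - 1023/5) + 1/20523)/(-6703 + (-24 - 37)) = (-838/5 + 1/20523)/(-6703 - 61) = -17198269/102615/(-6764) = -17198269/102615*(-1/6764) = 17198269/694087860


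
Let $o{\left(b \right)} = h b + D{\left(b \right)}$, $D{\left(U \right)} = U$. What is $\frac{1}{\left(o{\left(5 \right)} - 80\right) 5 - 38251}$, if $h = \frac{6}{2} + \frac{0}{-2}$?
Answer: $- \frac{1}{38551} \approx -2.594 \cdot 10^{-5}$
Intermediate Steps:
$h = 3$ ($h = 6 \cdot \frac{1}{2} + 0 \left(- \frac{1}{2}\right) = 3 + 0 = 3$)
$o{\left(b \right)} = 4 b$ ($o{\left(b \right)} = 3 b + b = 4 b$)
$\frac{1}{\left(o{\left(5 \right)} - 80\right) 5 - 38251} = \frac{1}{\left(4 \cdot 5 - 80\right) 5 - 38251} = \frac{1}{\left(20 - 80\right) 5 - 38251} = \frac{1}{\left(-60\right) 5 - 38251} = \frac{1}{-300 - 38251} = \frac{1}{-38551} = - \frac{1}{38551}$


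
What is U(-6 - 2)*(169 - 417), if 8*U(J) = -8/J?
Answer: -31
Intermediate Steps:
U(J) = -1/J (U(J) = (-8/J)/8 = -1/J)
U(-6 - 2)*(169 - 417) = (-1/(-6 - 2))*(169 - 417) = -1/(-8)*(-248) = -1*(-1/8)*(-248) = (1/8)*(-248) = -31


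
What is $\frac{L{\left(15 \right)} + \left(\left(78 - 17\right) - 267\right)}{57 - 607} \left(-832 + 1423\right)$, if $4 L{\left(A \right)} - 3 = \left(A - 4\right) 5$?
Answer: $\frac{226353}{1100} \approx 205.78$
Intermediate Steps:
$L{\left(A \right)} = - \frac{17}{4} + \frac{5 A}{4}$ ($L{\left(A \right)} = \frac{3}{4} + \frac{\left(A - 4\right) 5}{4} = \frac{3}{4} + \frac{\left(-4 + A\right) 5}{4} = \frac{3}{4} + \frac{-20 + 5 A}{4} = \frac{3}{4} + \left(-5 + \frac{5 A}{4}\right) = - \frac{17}{4} + \frac{5 A}{4}$)
$\frac{L{\left(15 \right)} + \left(\left(78 - 17\right) - 267\right)}{57 - 607} \left(-832 + 1423\right) = \frac{\left(- \frac{17}{4} + \frac{5}{4} \cdot 15\right) + \left(\left(78 - 17\right) - 267\right)}{57 - 607} \left(-832 + 1423\right) = \frac{\left(- \frac{17}{4} + \frac{75}{4}\right) + \left(61 - 267\right)}{-550} \cdot 591 = \left(\frac{29}{2} - 206\right) \left(- \frac{1}{550}\right) 591 = \left(- \frac{383}{2}\right) \left(- \frac{1}{550}\right) 591 = \frac{383}{1100} \cdot 591 = \frac{226353}{1100}$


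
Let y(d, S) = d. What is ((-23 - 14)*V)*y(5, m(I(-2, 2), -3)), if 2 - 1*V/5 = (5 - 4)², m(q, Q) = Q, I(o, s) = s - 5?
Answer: -925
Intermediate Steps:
I(o, s) = -5 + s
V = 5 (V = 10 - 5*(5 - 4)² = 10 - 5*1² = 10 - 5*1 = 10 - 5 = 5)
((-23 - 14)*V)*y(5, m(I(-2, 2), -3)) = ((-23 - 14)*5)*5 = -37*5*5 = -185*5 = -925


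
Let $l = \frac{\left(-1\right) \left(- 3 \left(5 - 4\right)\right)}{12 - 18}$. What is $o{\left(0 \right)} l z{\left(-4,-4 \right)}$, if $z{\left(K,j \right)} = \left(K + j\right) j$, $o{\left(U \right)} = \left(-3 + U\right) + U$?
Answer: $48$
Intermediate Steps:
$o{\left(U \right)} = -3 + 2 U$
$z{\left(K,j \right)} = j \left(K + j\right)$
$l = - \frac{1}{2}$ ($l = \frac{\left(-1\right) \left(\left(-3\right) 1\right)}{12 - 18} = \frac{\left(-1\right) \left(-3\right)}{-6} = 3 \left(- \frac{1}{6}\right) = - \frac{1}{2} \approx -0.5$)
$o{\left(0 \right)} l z{\left(-4,-4 \right)} = \left(-3 + 2 \cdot 0\right) \left(- \frac{1}{2}\right) \left(- 4 \left(-4 - 4\right)\right) = \left(-3 + 0\right) \left(- \frac{1}{2}\right) \left(\left(-4\right) \left(-8\right)\right) = \left(-3\right) \left(- \frac{1}{2}\right) 32 = \frac{3}{2} \cdot 32 = 48$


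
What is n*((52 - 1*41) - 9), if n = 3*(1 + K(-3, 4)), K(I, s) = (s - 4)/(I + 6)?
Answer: 6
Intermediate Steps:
K(I, s) = (-4 + s)/(6 + I)
n = 3 (n = 3*(1 + (-4 + 4)/(6 - 3)) = 3*(1 + 0/3) = 3*(1 + (⅓)*0) = 3*(1 + 0) = 3*1 = 3)
n*((52 - 1*41) - 9) = 3*((52 - 1*41) - 9) = 3*((52 - 41) - 9) = 3*(11 - 9) = 3*2 = 6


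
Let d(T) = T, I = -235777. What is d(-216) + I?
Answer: -235993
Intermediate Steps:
d(-216) + I = -216 - 235777 = -235993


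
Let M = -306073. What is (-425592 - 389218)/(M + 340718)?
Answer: -162962/6929 ≈ -23.519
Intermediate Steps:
(-425592 - 389218)/(M + 340718) = (-425592 - 389218)/(-306073 + 340718) = -814810/34645 = -814810*1/34645 = -162962/6929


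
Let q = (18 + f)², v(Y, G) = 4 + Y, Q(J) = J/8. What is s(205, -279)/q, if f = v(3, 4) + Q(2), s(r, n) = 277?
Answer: 4432/10201 ≈ 0.43447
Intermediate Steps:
Q(J) = J/8 (Q(J) = J*(⅛) = J/8)
f = 29/4 (f = (4 + 3) + (⅛)*2 = 7 + ¼ = 29/4 ≈ 7.2500)
q = 10201/16 (q = (18 + 29/4)² = (101/4)² = 10201/16 ≈ 637.56)
s(205, -279)/q = 277/(10201/16) = 277*(16/10201) = 4432/10201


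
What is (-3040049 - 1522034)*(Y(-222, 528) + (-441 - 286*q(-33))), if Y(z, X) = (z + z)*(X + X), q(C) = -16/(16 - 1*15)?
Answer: 2120132270507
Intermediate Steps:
q(C) = -16 (q(C) = -16/(16 - 15) = -16/1 = -16*1 = -16)
Y(z, X) = 4*X*z (Y(z, X) = (2*z)*(2*X) = 4*X*z)
(-3040049 - 1522034)*(Y(-222, 528) + (-441 - 286*q(-33))) = (-3040049 - 1522034)*(4*528*(-222) + (-441 - 286*(-16))) = -4562083*(-468864 + (-441 + 4576)) = -4562083*(-468864 + 4135) = -4562083*(-464729) = 2120132270507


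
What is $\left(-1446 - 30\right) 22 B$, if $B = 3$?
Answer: $-97416$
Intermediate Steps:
$\left(-1446 - 30\right) 22 B = \left(-1446 - 30\right) 22 \cdot 3 = \left(-1476\right) 66 = -97416$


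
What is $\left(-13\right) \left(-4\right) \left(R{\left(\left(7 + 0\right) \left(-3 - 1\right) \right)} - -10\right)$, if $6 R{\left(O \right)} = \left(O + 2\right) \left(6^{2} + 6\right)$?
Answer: $-8944$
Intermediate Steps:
$R{\left(O \right)} = 14 + 7 O$ ($R{\left(O \right)} = \frac{\left(O + 2\right) \left(6^{2} + 6\right)}{6} = \frac{\left(2 + O\right) \left(36 + 6\right)}{6} = \frac{\left(2 + O\right) 42}{6} = \frac{84 + 42 O}{6} = 14 + 7 O$)
$\left(-13\right) \left(-4\right) \left(R{\left(\left(7 + 0\right) \left(-3 - 1\right) \right)} - -10\right) = \left(-13\right) \left(-4\right) \left(\left(14 + 7 \left(7 + 0\right) \left(-3 - 1\right)\right) - -10\right) = 52 \left(\left(14 + 7 \cdot 7 \left(-4\right)\right) + 10\right) = 52 \left(\left(14 + 7 \left(-28\right)\right) + 10\right) = 52 \left(\left(14 - 196\right) + 10\right) = 52 \left(-182 + 10\right) = 52 \left(-172\right) = -8944$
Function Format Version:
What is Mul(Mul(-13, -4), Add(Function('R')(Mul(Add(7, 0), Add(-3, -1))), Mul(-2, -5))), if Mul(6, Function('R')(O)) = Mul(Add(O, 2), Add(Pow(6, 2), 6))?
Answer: -8944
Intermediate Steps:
Function('R')(O) = Add(14, Mul(7, O)) (Function('R')(O) = Mul(Rational(1, 6), Mul(Add(O, 2), Add(Pow(6, 2), 6))) = Mul(Rational(1, 6), Mul(Add(2, O), Add(36, 6))) = Mul(Rational(1, 6), Mul(Add(2, O), 42)) = Mul(Rational(1, 6), Add(84, Mul(42, O))) = Add(14, Mul(7, O)))
Mul(Mul(-13, -4), Add(Function('R')(Mul(Add(7, 0), Add(-3, -1))), Mul(-2, -5))) = Mul(Mul(-13, -4), Add(Add(14, Mul(7, Mul(Add(7, 0), Add(-3, -1)))), Mul(-2, -5))) = Mul(52, Add(Add(14, Mul(7, Mul(7, -4))), 10)) = Mul(52, Add(Add(14, Mul(7, -28)), 10)) = Mul(52, Add(Add(14, -196), 10)) = Mul(52, Add(-182, 10)) = Mul(52, -172) = -8944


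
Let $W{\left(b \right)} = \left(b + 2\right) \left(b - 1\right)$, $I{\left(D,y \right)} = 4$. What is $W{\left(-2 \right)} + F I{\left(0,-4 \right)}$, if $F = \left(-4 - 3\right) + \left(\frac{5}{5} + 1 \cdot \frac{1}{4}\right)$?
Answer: $-23$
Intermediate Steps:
$W{\left(b \right)} = \left(-1 + b\right) \left(2 + b\right)$ ($W{\left(b \right)} = \left(2 + b\right) \left(-1 + b\right) = \left(-1 + b\right) \left(2 + b\right)$)
$F = - \frac{23}{4}$ ($F = -7 + \left(5 \cdot \frac{1}{5} + 1 \cdot \frac{1}{4}\right) = -7 + \left(1 + \frac{1}{4}\right) = -7 + \frac{5}{4} = - \frac{23}{4} \approx -5.75$)
$W{\left(-2 \right)} + F I{\left(0,-4 \right)} = \left(-2 - 2 + \left(-2\right)^{2}\right) - 23 = \left(-2 - 2 + 4\right) - 23 = 0 - 23 = -23$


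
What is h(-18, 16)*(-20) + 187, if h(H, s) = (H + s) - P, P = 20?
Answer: 627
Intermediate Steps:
h(H, s) = -20 + H + s (h(H, s) = (H + s) - 1*20 = (H + s) - 20 = -20 + H + s)
h(-18, 16)*(-20) + 187 = (-20 - 18 + 16)*(-20) + 187 = -22*(-20) + 187 = 440 + 187 = 627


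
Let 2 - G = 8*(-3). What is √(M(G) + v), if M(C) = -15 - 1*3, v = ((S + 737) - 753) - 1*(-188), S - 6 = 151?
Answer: √311 ≈ 17.635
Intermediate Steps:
S = 157 (S = 6 + 151 = 157)
G = 26 (G = 2 - 8*(-3) = 2 - 1*(-24) = 2 + 24 = 26)
v = 329 (v = ((157 + 737) - 753) - 1*(-188) = (894 - 753) + 188 = 141 + 188 = 329)
M(C) = -18 (M(C) = -15 - 3 = -18)
√(M(G) + v) = √(-18 + 329) = √311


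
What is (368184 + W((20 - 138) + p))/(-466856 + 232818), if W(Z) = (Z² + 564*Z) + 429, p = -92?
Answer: -42039/33434 ≈ -1.2574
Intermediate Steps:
W(Z) = 429 + Z² + 564*Z
(368184 + W((20 - 138) + p))/(-466856 + 232818) = (368184 + (429 + ((20 - 138) - 92)² + 564*((20 - 138) - 92)))/(-466856 + 232818) = (368184 + (429 + (-118 - 92)² + 564*(-118 - 92)))/(-234038) = (368184 + (429 + (-210)² + 564*(-210)))*(-1/234038) = (368184 + (429 + 44100 - 118440))*(-1/234038) = (368184 - 73911)*(-1/234038) = 294273*(-1/234038) = -42039/33434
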